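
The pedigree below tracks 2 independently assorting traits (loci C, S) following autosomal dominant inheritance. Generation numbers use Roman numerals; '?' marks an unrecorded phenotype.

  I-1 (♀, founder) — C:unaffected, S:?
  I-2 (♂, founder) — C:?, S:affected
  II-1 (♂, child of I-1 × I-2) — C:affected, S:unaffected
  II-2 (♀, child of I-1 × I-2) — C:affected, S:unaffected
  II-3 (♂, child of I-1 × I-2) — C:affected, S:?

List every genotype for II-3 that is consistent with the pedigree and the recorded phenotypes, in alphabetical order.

II-3 ∈ {Cc SS, Cc Ss, Cc ss}

C/I-1 un ·: cc
C/I-2 ? ·: Cc|CC
C/II-1 aff I-1×I-2: Cc
C/II-2 aff I-1×I-2: Cc
C/II-3 aff I-1×I-2: Cc
⇒ C over [I-1,I-2,II-1,II-2,II-3]: 2 consistent
S/I-1 ? ·: ss|Ss
S/I-2 aff ·: Ss
S/II-1 un I-1×I-2: ss
S/II-2 un I-1×I-2: ss
S/II-3 ? I-1×I-2: ss|Ss|SS
⇒ S over [I-1,I-2,II-1,II-2,II-3]: 5 consistent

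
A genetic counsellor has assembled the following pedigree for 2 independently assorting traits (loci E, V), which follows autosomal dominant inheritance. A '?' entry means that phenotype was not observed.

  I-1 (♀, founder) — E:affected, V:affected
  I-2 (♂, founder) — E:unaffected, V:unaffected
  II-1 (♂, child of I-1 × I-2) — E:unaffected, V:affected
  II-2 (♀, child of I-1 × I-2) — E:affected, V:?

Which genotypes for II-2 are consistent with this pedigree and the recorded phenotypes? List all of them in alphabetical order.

II-2 ∈ {Ee Vv, Ee vv}

E/I-1 aff ·: Ee
E/I-2 un ·: ee
E/II-1 un I-1×I-2: ee
E/II-2 aff I-1×I-2: Ee
⇒ E over [I-1,I-2,II-1,II-2]: 1 consistent
V/I-1 aff ·: Vv|VV
V/I-2 un ·: vv
V/II-1 aff I-1×I-2: Vv
V/II-2 ? I-1×I-2: vv|Vv
⇒ V over [I-1,I-2,II-1,II-2]: 3 consistent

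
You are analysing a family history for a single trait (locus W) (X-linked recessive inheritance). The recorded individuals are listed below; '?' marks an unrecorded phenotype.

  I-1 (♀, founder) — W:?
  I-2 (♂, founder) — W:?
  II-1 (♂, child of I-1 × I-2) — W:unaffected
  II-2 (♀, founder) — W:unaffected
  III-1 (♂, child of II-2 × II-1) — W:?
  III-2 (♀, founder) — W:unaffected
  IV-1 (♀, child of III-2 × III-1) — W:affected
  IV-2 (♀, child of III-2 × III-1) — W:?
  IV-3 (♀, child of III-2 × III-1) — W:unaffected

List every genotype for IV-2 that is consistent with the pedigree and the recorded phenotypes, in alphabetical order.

IV-2 ∈ {X^WX^w, X^wX^w}

W/I-1 ? ·: X^WX^W|X^WX^w
W/I-2 ? ·: X^WY|X^wY
W/II-1 un I-1×I-2: X^WY
W/II-2 un ·: X^WX^w
W/III-1 ? II-2×II-1: X^wY
W/III-2 un ·: X^WX^w
W/IV-1 aff III-2×III-1: X^wX^w
W/IV-2 ? III-2×III-1: X^WX^w|X^wX^w
W/IV-3 un III-2×III-1: X^WX^w
⇒ W over [I-1,I-2,II-1,II-2,III-1,III-2,IV-1,IV-2,IV-3]: 8 consistent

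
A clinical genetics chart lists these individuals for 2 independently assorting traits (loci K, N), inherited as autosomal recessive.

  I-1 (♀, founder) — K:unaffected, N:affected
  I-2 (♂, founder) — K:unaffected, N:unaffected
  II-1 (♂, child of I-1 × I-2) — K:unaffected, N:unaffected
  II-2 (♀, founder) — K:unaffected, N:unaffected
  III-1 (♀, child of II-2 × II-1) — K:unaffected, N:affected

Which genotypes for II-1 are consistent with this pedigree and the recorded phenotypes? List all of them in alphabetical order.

II-1 ∈ {KK Nn, Kk Nn}

K/I-1 un ·: KK|Kk
K/I-2 un ·: KK|Kk
K/II-1 un I-1×I-2: KK|Kk
K/II-2 un ·: KK|Kk
K/III-1 un II-2×II-1: KK|Kk
⇒ K over [I-1,I-2,II-1,II-2,III-1]: 24 consistent
N/I-1 aff ·: nn
N/I-2 un ·: NN|Nn
N/II-1 un I-1×I-2: Nn
N/II-2 un ·: Nn
N/III-1 aff II-2×II-1: nn
⇒ N over [I-1,I-2,II-1,II-2,III-1]: 2 consistent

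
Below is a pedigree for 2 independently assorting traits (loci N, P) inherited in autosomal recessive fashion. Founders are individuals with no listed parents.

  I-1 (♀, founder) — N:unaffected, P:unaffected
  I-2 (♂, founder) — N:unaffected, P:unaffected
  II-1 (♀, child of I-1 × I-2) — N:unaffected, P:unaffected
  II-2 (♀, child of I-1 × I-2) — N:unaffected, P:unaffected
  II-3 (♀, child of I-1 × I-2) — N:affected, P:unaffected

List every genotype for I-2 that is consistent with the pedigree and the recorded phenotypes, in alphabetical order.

I-2 ∈ {Nn PP, Nn Pp}

N/I-1 un ·: Nn
N/I-2 un ·: Nn
N/II-1 un I-1×I-2: NN|Nn
N/II-2 un I-1×I-2: NN|Nn
N/II-3 aff I-1×I-2: nn
⇒ N over [I-1,I-2,II-1,II-2,II-3]: 4 consistent
P/I-1 un ·: PP|Pp
P/I-2 un ·: PP|Pp
P/II-1 un I-1×I-2: PP|Pp
P/II-2 un I-1×I-2: PP|Pp
P/II-3 un I-1×I-2: PP|Pp
⇒ P over [I-1,I-2,II-1,II-2,II-3]: 25 consistent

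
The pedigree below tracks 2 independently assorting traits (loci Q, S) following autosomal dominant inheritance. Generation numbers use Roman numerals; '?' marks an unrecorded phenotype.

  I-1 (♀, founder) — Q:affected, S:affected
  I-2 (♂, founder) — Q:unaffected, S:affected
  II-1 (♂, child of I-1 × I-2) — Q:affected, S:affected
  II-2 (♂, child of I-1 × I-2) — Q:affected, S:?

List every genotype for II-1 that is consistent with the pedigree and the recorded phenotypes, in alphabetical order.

II-1 ∈ {Qq SS, Qq Ss}

Q/I-1 aff ·: Qq|QQ
Q/I-2 un ·: qq
Q/II-1 aff I-1×I-2: Qq
Q/II-2 aff I-1×I-2: Qq
⇒ Q over [I-1,I-2,II-1,II-2]: 2 consistent
S/I-1 aff ·: Ss|SS
S/I-2 aff ·: Ss|SS
S/II-1 aff I-1×I-2: Ss|SS
S/II-2 ? I-1×I-2: ss|Ss|SS
⇒ S over [I-1,I-2,II-1,II-2]: 15 consistent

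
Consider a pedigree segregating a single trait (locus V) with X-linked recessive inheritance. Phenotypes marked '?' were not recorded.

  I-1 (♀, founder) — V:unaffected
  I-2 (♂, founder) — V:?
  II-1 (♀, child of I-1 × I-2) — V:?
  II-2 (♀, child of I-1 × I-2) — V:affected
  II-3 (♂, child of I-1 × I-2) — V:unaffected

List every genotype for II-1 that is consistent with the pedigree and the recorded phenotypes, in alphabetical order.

V/I-1 un ·: X^VX^v
V/I-2 ? ·: X^vY
V/II-1 ? I-1×I-2: X^VX^v|X^vX^v
V/II-2 aff I-1×I-2: X^vX^v
V/II-3 un I-1×I-2: X^VY
⇒ V over [I-1,I-2,II-1,II-2,II-3]: 2 consistent

II-1 ∈ {X^VX^v, X^vX^v}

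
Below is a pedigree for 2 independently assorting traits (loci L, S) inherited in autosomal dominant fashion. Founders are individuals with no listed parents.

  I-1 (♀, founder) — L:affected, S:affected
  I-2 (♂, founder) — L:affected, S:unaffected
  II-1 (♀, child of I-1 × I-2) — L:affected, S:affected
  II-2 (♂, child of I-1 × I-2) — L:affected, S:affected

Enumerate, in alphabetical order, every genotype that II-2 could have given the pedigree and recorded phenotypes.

L/I-1 aff ·: Ll|LL
L/I-2 aff ·: Ll|LL
L/II-1 aff I-1×I-2: Ll|LL
L/II-2 aff I-1×I-2: Ll|LL
⇒ L over [I-1,I-2,II-1,II-2]: 13 consistent
S/I-1 aff ·: Ss|SS
S/I-2 un ·: ss
S/II-1 aff I-1×I-2: Ss
S/II-2 aff I-1×I-2: Ss
⇒ S over [I-1,I-2,II-1,II-2]: 2 consistent

II-2 ∈ {LL Ss, Ll Ss}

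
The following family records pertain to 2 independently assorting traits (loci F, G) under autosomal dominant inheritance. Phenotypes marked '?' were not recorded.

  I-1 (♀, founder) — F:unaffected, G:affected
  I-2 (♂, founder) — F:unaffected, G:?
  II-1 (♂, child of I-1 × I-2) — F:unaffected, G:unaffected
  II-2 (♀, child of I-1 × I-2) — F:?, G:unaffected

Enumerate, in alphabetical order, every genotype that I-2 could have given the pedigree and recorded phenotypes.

I-2 ∈ {ff Gg, ff gg}

F/I-1 un ·: ff
F/I-2 un ·: ff
F/II-1 un I-1×I-2: ff
F/II-2 ? I-1×I-2: ff
⇒ F over [I-1,I-2,II-1,II-2]: 1 consistent
G/I-1 aff ·: Gg
G/I-2 ? ·: gg|Gg
G/II-1 un I-1×I-2: gg
G/II-2 un I-1×I-2: gg
⇒ G over [I-1,I-2,II-1,II-2]: 2 consistent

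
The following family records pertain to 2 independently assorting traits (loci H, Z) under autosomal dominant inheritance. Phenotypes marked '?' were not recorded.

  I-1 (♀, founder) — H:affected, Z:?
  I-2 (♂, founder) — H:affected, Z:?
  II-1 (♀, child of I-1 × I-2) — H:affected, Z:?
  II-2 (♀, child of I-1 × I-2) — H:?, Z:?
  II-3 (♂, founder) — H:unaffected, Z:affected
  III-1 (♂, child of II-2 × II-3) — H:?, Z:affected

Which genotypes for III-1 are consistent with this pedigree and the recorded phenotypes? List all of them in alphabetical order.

III-1 ∈ {Hh ZZ, Hh Zz, hh ZZ, hh Zz}

H/I-1 aff ·: Hh|HH
H/I-2 aff ·: Hh|HH
H/II-1 aff I-1×I-2: Hh|HH
H/II-2 ? I-1×I-2: hh|Hh|HH
H/II-3 un ·: hh
H/III-1 ? II-2×II-3: hh|Hh
⇒ H over [I-1,I-2,II-1,II-2,II-3,III-1]: 21 consistent
Z/I-1 ? ·: zz|Zz|ZZ
Z/I-2 ? ·: zz|Zz|ZZ
Z/II-1 ? I-1×I-2: zz|Zz|ZZ
Z/II-2 ? I-1×I-2: zz|Zz|ZZ
Z/II-3 aff ·: Zz|ZZ
Z/III-1 aff II-2×II-3: Zz|ZZ
⇒ Z over [I-1,I-2,II-1,II-2,II-3,III-1]: 92 consistent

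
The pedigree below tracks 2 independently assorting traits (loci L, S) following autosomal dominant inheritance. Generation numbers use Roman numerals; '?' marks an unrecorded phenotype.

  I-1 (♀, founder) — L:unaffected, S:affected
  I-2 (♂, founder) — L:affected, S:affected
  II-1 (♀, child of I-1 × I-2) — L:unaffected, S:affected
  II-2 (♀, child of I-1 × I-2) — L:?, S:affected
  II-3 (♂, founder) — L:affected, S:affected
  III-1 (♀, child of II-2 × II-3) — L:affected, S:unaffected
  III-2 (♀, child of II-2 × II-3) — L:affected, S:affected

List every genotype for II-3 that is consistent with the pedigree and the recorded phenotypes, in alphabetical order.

II-3 ∈ {LL Ss, Ll Ss}

L/I-1 un ·: ll
L/I-2 aff ·: Ll
L/II-1 un I-1×I-2: ll
L/II-2 ? I-1×I-2: ll|Ll
L/II-3 aff ·: Ll|LL
L/III-1 aff II-2×II-3: Ll|LL
L/III-2 aff II-2×II-3: Ll|LL
⇒ L over [I-1,I-2,II-1,II-2,II-3,III-1,III-2]: 10 consistent
S/I-1 aff ·: Ss|SS
S/I-2 aff ·: Ss|SS
S/II-1 aff I-1×I-2: Ss|SS
S/II-2 aff I-1×I-2: Ss
S/II-3 aff ·: Ss
S/III-1 un II-2×II-3: ss
S/III-2 aff II-2×II-3: Ss|SS
⇒ S over [I-1,I-2,II-1,II-2,II-3,III-1,III-2]: 12 consistent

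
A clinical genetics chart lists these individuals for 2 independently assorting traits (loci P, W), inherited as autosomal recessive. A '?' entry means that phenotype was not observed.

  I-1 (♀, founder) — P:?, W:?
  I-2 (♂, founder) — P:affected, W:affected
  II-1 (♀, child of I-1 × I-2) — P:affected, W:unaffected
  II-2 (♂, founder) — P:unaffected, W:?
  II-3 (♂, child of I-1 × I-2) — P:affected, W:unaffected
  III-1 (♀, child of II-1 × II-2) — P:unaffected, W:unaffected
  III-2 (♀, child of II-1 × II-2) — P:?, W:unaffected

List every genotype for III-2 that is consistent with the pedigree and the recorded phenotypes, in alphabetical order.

III-2 ∈ {Pp WW, Pp Ww, pp WW, pp Ww}

P/I-1 ? ·: Pp|pp
P/I-2 aff ·: pp
P/II-1 aff I-1×I-2: pp
P/II-2 un ·: PP|Pp
P/II-3 aff I-1×I-2: pp
P/III-1 un II-1×II-2: Pp
P/III-2 ? II-1×II-2: Pp|pp
⇒ P over [I-1,I-2,II-1,II-2,II-3,III-1,III-2]: 6 consistent
W/I-1 ? ·: WW|Ww
W/I-2 aff ·: ww
W/II-1 un I-1×I-2: Ww
W/II-2 ? ·: WW|Ww|ww
W/II-3 un I-1×I-2: Ww
W/III-1 un II-1×II-2: WW|Ww
W/III-2 un II-1×II-2: WW|Ww
⇒ W over [I-1,I-2,II-1,II-2,II-3,III-1,III-2]: 18 consistent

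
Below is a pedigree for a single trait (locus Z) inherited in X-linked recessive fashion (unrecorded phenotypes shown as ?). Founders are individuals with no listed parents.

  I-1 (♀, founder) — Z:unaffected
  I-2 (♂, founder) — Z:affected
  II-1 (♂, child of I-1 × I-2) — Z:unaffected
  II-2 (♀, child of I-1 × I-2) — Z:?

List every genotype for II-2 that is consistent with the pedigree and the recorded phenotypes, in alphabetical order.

Z/I-1 un ·: X^ZX^Z|X^ZX^z
Z/I-2 aff ·: X^zY
Z/II-1 un I-1×I-2: X^ZY
Z/II-2 ? I-1×I-2: X^ZX^z|X^zX^z
⇒ Z over [I-1,I-2,II-1,II-2]: 3 consistent

II-2 ∈ {X^ZX^z, X^zX^z}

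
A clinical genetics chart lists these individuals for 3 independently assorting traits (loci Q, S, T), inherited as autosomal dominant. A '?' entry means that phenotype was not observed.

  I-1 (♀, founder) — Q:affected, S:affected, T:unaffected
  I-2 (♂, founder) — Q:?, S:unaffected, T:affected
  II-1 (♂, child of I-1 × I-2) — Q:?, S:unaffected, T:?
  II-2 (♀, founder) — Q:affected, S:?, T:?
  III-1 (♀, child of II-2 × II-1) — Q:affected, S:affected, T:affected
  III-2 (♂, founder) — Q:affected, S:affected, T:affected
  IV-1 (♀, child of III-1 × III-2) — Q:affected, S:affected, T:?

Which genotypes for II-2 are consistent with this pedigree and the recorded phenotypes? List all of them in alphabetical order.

Q/I-1 aff ·: Qq|QQ
Q/I-2 ? ·: qq|Qq|QQ
Q/II-1 ? I-1×I-2: qq|Qq|QQ
Q/II-2 aff ·: Qq|QQ
Q/III-1 aff II-2×II-1: Qq|QQ
Q/III-2 aff ·: Qq|QQ
Q/IV-1 aff III-1×III-2: Qq|QQ
⇒ Q over [I-1,I-2,II-1,II-2,III-1,III-2,IV-1]: 126 consistent
S/I-1 aff ·: Ss
S/I-2 un ·: ss
S/II-1 un I-1×I-2: ss
S/II-2 ? ·: Ss|SS
S/III-1 aff II-2×II-1: Ss
S/III-2 aff ·: Ss|SS
S/IV-1 aff III-1×III-2: Ss|SS
⇒ S over [I-1,I-2,II-1,II-2,III-1,III-2,IV-1]: 8 consistent
T/I-1 un ·: tt
T/I-2 aff ·: Tt|TT
T/II-1 ? I-1×I-2: tt|Tt
T/II-2 ? ·: tt|Tt|TT
T/III-1 aff II-2×II-1: Tt|TT
T/III-2 aff ·: Tt|TT
T/IV-1 ? III-1×III-2: tt|Tt|TT
⇒ T over [I-1,I-2,II-1,II-2,III-1,III-2,IV-1]: 52 consistent

II-2 ∈ {QQ SS TT, QQ SS Tt, QQ SS tt, QQ Ss TT, QQ Ss Tt, QQ Ss tt, Qq SS TT, Qq SS Tt, Qq SS tt, Qq Ss TT, Qq Ss Tt, Qq Ss tt}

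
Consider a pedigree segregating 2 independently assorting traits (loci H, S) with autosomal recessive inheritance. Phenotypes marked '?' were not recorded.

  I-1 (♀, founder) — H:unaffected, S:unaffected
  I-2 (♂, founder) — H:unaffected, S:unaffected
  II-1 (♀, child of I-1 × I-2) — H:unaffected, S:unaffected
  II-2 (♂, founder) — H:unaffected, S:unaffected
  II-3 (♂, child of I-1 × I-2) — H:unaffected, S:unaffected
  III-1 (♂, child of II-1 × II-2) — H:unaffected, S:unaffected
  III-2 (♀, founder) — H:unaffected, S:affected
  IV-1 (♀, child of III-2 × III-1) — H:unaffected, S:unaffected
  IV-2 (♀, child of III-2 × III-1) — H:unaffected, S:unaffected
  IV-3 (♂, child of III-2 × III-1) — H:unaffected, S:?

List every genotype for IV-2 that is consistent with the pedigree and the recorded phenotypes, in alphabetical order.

IV-2 ∈ {HH Ss, Hh Ss}

H/I-1 un ·: HH|Hh
H/I-2 un ·: HH|Hh
H/II-1 un I-1×I-2: HH|Hh
H/II-2 un ·: HH|Hh
H/II-3 un I-1×I-2: HH|Hh
H/III-1 un II-1×II-2: HH|Hh
H/III-2 un ·: HH|Hh
H/IV-1 un III-2×III-1: HH|Hh
H/IV-2 un III-2×III-1: HH|Hh
H/IV-3 un III-2×III-1: HH|Hh
⇒ H over [I-1,I-2,II-1,II-2,II-3,III-1,III-2,IV-1,IV-2,IV-3]: 538 consistent
S/I-1 un ·: SS|Ss
S/I-2 un ·: SS|Ss
S/II-1 un I-1×I-2: SS|Ss
S/II-2 un ·: SS|Ss
S/II-3 un I-1×I-2: SS|Ss
S/III-1 un II-1×II-2: SS|Ss
S/III-2 aff ·: ss
S/IV-1 un III-2×III-1: Ss
S/IV-2 un III-2×III-1: Ss
S/IV-3 ? III-2×III-1: Ss|ss
⇒ S over [I-1,I-2,II-1,II-2,II-3,III-1,III-2,IV-1,IV-2,IV-3]: 64 consistent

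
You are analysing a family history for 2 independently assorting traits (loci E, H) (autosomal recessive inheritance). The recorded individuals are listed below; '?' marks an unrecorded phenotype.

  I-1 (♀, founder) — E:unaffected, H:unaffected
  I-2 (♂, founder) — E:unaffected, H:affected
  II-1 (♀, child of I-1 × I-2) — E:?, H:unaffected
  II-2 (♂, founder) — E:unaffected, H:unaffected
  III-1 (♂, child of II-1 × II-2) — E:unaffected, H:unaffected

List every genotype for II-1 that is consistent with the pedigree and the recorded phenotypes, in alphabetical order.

II-1 ∈ {EE Hh, Ee Hh, ee Hh}

E/I-1 un ·: EE|Ee
E/I-2 un ·: EE|Ee
E/II-1 ? I-1×I-2: EE|Ee|ee
E/II-2 un ·: EE|Ee
E/III-1 un II-1×II-2: EE|Ee
⇒ E over [I-1,I-2,II-1,II-2,III-1]: 26 consistent
H/I-1 un ·: HH|Hh
H/I-2 aff ·: hh
H/II-1 un I-1×I-2: Hh
H/II-2 un ·: HH|Hh
H/III-1 un II-1×II-2: HH|Hh
⇒ H over [I-1,I-2,II-1,II-2,III-1]: 8 consistent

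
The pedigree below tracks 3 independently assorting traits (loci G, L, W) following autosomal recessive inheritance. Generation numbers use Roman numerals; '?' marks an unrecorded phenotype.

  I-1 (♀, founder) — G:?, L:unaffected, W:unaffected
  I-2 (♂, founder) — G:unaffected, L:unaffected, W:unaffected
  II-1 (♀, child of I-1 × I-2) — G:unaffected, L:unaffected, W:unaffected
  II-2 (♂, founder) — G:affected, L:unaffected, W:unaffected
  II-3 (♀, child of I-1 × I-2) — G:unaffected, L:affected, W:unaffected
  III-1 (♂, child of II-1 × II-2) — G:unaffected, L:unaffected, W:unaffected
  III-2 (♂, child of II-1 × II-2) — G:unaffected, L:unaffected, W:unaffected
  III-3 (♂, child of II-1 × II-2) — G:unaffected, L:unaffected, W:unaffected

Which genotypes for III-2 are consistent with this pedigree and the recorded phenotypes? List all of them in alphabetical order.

III-2 ∈ {Gg LL WW, Gg LL Ww, Gg Ll WW, Gg Ll Ww}

G/I-1 ? ·: GG|Gg|gg
G/I-2 un ·: GG|Gg
G/II-1 un I-1×I-2: GG|Gg
G/II-2 aff ·: gg
G/II-3 un I-1×I-2: GG|Gg
G/III-1 un II-1×II-2: Gg
G/III-2 un II-1×II-2: Gg
G/III-3 un II-1×II-2: Gg
⇒ G over [I-1,I-2,II-1,II-2,II-3,III-1,III-2,III-3]: 15 consistent
L/I-1 un ·: Ll
L/I-2 un ·: Ll
L/II-1 un I-1×I-2: LL|Ll
L/II-2 un ·: LL|Ll
L/II-3 aff I-1×I-2: ll
L/III-1 un II-1×II-2: LL|Ll
L/III-2 un II-1×II-2: LL|Ll
L/III-3 un II-1×II-2: LL|Ll
⇒ L over [I-1,I-2,II-1,II-2,II-3,III-1,III-2,III-3]: 25 consistent
W/I-1 un ·: WW|Ww
W/I-2 un ·: WW|Ww
W/II-1 un I-1×I-2: WW|Ww
W/II-2 un ·: WW|Ww
W/II-3 un I-1×I-2: WW|Ww
W/III-1 un II-1×II-2: WW|Ww
W/III-2 un II-1×II-2: WW|Ww
W/III-3 un II-1×II-2: WW|Ww
⇒ W over [I-1,I-2,II-1,II-2,II-3,III-1,III-2,III-3]: 159 consistent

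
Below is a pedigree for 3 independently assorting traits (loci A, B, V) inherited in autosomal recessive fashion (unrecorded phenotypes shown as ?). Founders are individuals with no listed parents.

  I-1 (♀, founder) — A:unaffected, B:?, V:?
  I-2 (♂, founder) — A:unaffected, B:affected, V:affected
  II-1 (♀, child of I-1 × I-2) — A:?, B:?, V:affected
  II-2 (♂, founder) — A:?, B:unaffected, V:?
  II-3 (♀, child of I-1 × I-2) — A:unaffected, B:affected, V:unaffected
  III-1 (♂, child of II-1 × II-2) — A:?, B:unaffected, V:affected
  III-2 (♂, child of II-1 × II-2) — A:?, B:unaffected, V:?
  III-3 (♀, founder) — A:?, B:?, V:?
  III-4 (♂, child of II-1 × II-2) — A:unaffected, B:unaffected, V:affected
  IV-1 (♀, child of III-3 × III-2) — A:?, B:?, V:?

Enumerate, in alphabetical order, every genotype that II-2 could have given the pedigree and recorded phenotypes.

A/I-1 un ·: AA|Aa
A/I-2 un ·: AA|Aa
A/II-1 ? I-1×I-2: AA|Aa|aa
A/II-2 ? ·: AA|Aa|aa
A/II-3 un I-1×I-2: AA|Aa
A/III-1 ? II-1×II-2: AA|Aa|aa
A/III-2 ? II-1×II-2: AA|Aa|aa
A/III-3 ? ·: AA|Aa|aa
A/III-4 un II-1×II-2: AA|Aa
A/IV-1 ? III-3×III-2: AA|Aa|aa
⇒ A over [I-1,I-2,II-1,II-2,II-3,III-1,III-2,III-3,III-4,IV-1]: 1379 consistent
B/I-1 ? ·: Bb|bb
B/I-2 aff ·: bb
B/II-1 ? I-1×I-2: Bb|bb
B/II-2 un ·: BB|Bb
B/II-3 aff I-1×I-2: bb
B/III-1 un II-1×II-2: BB|Bb
B/III-2 un II-1×II-2: BB|Bb
B/III-3 ? ·: BB|Bb|bb
B/III-4 un II-1×II-2: BB|Bb
B/IV-1 ? III-3×III-2: BB|Bb|bb
⇒ B over [I-1,I-2,II-1,II-2,II-3,III-1,III-2,III-3,III-4,IV-1]: 116 consistent
V/I-1 ? ·: Vv
V/I-2 aff ·: vv
V/II-1 aff I-1×I-2: vv
V/II-2 ? ·: Vv|vv
V/II-3 un I-1×I-2: Vv
V/III-1 aff II-1×II-2: vv
V/III-2 ? II-1×II-2: Vv|vv
V/III-3 ? ·: VV|Vv|vv
V/III-4 aff II-1×II-2: vv
V/IV-1 ? III-3×III-2: VV|Vv|vv
⇒ V over [I-1,I-2,II-1,II-2,II-3,III-1,III-2,III-3,III-4,IV-1]: 15 consistent

II-2 ∈ {AA BB Vv, AA BB vv, AA Bb Vv, AA Bb vv, Aa BB Vv, Aa BB vv, Aa Bb Vv, Aa Bb vv, aa BB Vv, aa BB vv, aa Bb Vv, aa Bb vv}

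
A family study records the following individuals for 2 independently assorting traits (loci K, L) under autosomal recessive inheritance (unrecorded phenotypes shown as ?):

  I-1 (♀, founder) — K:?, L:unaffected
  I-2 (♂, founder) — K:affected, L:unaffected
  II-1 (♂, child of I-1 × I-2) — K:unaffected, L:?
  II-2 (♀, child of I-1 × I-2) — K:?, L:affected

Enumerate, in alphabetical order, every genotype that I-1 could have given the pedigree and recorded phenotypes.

K/I-1 ? ·: KK|Kk
K/I-2 aff ·: kk
K/II-1 un I-1×I-2: Kk
K/II-2 ? I-1×I-2: Kk|kk
⇒ K over [I-1,I-2,II-1,II-2]: 3 consistent
L/I-1 un ·: Ll
L/I-2 un ·: Ll
L/II-1 ? I-1×I-2: LL|Ll|ll
L/II-2 aff I-1×I-2: ll
⇒ L over [I-1,I-2,II-1,II-2]: 3 consistent

I-1 ∈ {KK Ll, Kk Ll}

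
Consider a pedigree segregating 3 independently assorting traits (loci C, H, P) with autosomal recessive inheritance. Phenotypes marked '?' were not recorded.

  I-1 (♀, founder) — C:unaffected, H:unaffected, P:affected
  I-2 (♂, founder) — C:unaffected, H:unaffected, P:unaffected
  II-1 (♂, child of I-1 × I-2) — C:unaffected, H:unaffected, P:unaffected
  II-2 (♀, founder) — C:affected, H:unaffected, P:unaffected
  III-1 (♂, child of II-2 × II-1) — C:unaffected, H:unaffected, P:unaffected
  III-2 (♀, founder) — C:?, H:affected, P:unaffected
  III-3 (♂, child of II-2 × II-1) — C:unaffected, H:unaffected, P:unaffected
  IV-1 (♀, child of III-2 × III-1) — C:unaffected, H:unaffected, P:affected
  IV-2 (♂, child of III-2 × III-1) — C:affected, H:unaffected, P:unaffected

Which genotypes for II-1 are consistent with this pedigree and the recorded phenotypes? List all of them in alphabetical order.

C/I-1 un ·: CC|Cc
C/I-2 un ·: CC|Cc
C/II-1 un I-1×I-2: CC|Cc
C/II-2 aff ·: cc
C/III-1 un II-2×II-1: Cc
C/III-2 ? ·: Cc|cc
C/III-3 un II-2×II-1: Cc
C/IV-1 un III-2×III-1: CC|Cc
C/IV-2 aff III-2×III-1: cc
⇒ C over [I-1,I-2,II-1,II-2,III-1,III-2,III-3,IV-1,IV-2]: 21 consistent
H/I-1 un ·: HH|Hh
H/I-2 un ·: HH|Hh
H/II-1 un I-1×I-2: HH|Hh
H/II-2 un ·: HH|Hh
H/III-1 un II-2×II-1: HH|Hh
H/III-2 aff ·: hh
H/III-3 un II-2×II-1: HH|Hh
H/IV-1 un III-2×III-1: Hh
H/IV-2 un III-2×III-1: Hh
⇒ H over [I-1,I-2,II-1,II-2,III-1,III-2,III-3,IV-1,IV-2]: 44 consistent
P/I-1 aff ·: pp
P/I-2 un ·: PP|Pp
P/II-1 un I-1×I-2: Pp
P/II-2 un ·: PP|Pp
P/III-1 un II-2×II-1: Pp
P/III-2 un ·: Pp
P/III-3 un II-2×II-1: PP|Pp
P/IV-1 aff III-2×III-1: pp
P/IV-2 un III-2×III-1: PP|Pp
⇒ P over [I-1,I-2,II-1,II-2,III-1,III-2,III-3,IV-1,IV-2]: 16 consistent

II-1 ∈ {CC HH Pp, CC Hh Pp, Cc HH Pp, Cc Hh Pp}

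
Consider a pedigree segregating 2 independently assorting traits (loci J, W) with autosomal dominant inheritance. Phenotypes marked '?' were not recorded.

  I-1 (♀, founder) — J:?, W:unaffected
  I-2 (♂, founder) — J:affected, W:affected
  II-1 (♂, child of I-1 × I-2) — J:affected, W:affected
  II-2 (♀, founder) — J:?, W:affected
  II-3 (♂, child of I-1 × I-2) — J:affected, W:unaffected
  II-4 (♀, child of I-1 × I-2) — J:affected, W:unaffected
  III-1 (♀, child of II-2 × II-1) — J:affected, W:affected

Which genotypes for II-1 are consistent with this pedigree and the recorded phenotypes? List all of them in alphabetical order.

II-1 ∈ {JJ Ww, Jj Ww}

J/I-1 ? ·: jj|Jj|JJ
J/I-2 aff ·: Jj|JJ
J/II-1 aff I-1×I-2: Jj|JJ
J/II-2 ? ·: jj|Jj|JJ
J/II-3 aff I-1×I-2: Jj|JJ
J/II-4 aff I-1×I-2: Jj|JJ
J/III-1 aff II-2×II-1: Jj|JJ
⇒ J over [I-1,I-2,II-1,II-2,II-3,II-4,III-1]: 122 consistent
W/I-1 un ·: ww
W/I-2 aff ·: Ww
W/II-1 aff I-1×I-2: Ww
W/II-2 aff ·: Ww|WW
W/II-3 un I-1×I-2: ww
W/II-4 un I-1×I-2: ww
W/III-1 aff II-2×II-1: Ww|WW
⇒ W over [I-1,I-2,II-1,II-2,II-3,II-4,III-1]: 4 consistent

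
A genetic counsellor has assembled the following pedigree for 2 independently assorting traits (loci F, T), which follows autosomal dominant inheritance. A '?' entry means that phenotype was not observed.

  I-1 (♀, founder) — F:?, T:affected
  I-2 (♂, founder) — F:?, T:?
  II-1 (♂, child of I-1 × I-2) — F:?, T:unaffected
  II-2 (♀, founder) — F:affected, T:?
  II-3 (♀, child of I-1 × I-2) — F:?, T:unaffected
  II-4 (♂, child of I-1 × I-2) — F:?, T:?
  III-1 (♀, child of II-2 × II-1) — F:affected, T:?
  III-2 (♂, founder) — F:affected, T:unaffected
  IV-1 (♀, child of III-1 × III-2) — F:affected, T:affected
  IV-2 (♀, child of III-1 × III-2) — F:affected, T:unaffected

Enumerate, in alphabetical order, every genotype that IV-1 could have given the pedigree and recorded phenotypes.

IV-1 ∈ {FF Tt, Ff Tt}

F/I-1 ? ·: ff|Ff|FF
F/I-2 ? ·: ff|Ff|FF
F/II-1 ? I-1×I-2: ff|Ff|FF
F/II-2 aff ·: Ff|FF
F/II-3 ? I-1×I-2: ff|Ff|FF
F/II-4 ? I-1×I-2: ff|Ff|FF
F/III-1 aff II-2×II-1: Ff|FF
F/III-2 aff ·: Ff|FF
F/IV-1 aff III-1×III-2: Ff|FF
F/IV-2 aff III-1×III-2: Ff|FF
⇒ F over [I-1,I-2,II-1,II-2,II-3,II-4,III-1,III-2,IV-1,IV-2]: 1314 consistent
T/I-1 aff ·: Tt
T/I-2 ? ·: tt|Tt
T/II-1 un I-1×I-2: tt
T/II-2 ? ·: Tt|TT
T/II-3 un I-1×I-2: tt
T/II-4 ? I-1×I-2: tt|Tt|TT
T/III-1 ? II-2×II-1: Tt
T/III-2 un ·: tt
T/IV-1 aff III-1×III-2: Tt
T/IV-2 un III-1×III-2: tt
⇒ T over [I-1,I-2,II-1,II-2,II-3,II-4,III-1,III-2,IV-1,IV-2]: 10 consistent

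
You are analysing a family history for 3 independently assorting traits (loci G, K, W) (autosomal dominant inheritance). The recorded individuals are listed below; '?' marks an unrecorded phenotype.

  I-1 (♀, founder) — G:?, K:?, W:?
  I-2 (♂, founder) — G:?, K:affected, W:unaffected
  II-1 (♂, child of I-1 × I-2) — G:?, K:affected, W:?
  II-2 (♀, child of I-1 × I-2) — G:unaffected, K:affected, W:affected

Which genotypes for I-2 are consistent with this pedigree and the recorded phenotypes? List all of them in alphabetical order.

G/I-1 ? ·: gg|Gg
G/I-2 ? ·: gg|Gg
G/II-1 ? I-1×I-2: gg|Gg|GG
G/II-2 un I-1×I-2: gg
⇒ G over [I-1,I-2,II-1,II-2]: 8 consistent
K/I-1 ? ·: kk|Kk|KK
K/I-2 aff ·: Kk|KK
K/II-1 aff I-1×I-2: Kk|KK
K/II-2 aff I-1×I-2: Kk|KK
⇒ K over [I-1,I-2,II-1,II-2]: 15 consistent
W/I-1 ? ·: Ww|WW
W/I-2 un ·: ww
W/II-1 ? I-1×I-2: ww|Ww
W/II-2 aff I-1×I-2: Ww
⇒ W over [I-1,I-2,II-1,II-2]: 3 consistent

I-2 ∈ {Gg KK ww, Gg Kk ww, gg KK ww, gg Kk ww}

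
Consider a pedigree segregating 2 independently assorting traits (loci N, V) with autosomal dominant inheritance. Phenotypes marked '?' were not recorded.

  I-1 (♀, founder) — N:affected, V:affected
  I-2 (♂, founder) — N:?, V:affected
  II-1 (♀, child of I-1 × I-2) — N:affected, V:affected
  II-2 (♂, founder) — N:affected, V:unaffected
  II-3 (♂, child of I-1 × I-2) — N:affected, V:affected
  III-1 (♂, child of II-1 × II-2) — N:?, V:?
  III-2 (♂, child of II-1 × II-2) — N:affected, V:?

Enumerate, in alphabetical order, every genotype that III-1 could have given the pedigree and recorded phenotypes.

N/I-1 aff ·: Nn|NN
N/I-2 ? ·: nn|Nn|NN
N/II-1 aff I-1×I-2: Nn|NN
N/II-2 aff ·: Nn|NN
N/II-3 aff I-1×I-2: Nn|NN
N/III-1 ? II-1×II-2: nn|Nn|NN
N/III-2 aff II-1×II-2: Nn|NN
⇒ N over [I-1,I-2,II-1,II-2,II-3,III-1,III-2]: 115 consistent
V/I-1 aff ·: Vv|VV
V/I-2 aff ·: Vv|VV
V/II-1 aff I-1×I-2: Vv|VV
V/II-2 un ·: vv
V/II-3 aff I-1×I-2: Vv|VV
V/III-1 ? II-1×II-2: vv|Vv
V/III-2 ? II-1×II-2: vv|Vv
⇒ V over [I-1,I-2,II-1,II-2,II-3,III-1,III-2]: 31 consistent

III-1 ∈ {NN Vv, NN vv, Nn Vv, Nn vv, nn Vv, nn vv}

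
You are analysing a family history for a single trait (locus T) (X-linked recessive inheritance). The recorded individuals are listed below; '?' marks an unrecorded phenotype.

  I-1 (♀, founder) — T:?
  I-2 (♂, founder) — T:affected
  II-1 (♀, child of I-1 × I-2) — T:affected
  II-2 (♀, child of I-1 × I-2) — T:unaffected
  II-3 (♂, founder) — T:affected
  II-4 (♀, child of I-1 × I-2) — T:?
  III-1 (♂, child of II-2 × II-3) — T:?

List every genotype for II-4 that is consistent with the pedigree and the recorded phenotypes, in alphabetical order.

II-4 ∈ {X^TX^t, X^tX^t}

T/I-1 ? ·: X^TX^t
T/I-2 aff ·: X^tY
T/II-1 aff I-1×I-2: X^tX^t
T/II-2 un I-1×I-2: X^TX^t
T/II-3 aff ·: X^tY
T/II-4 ? I-1×I-2: X^TX^t|X^tX^t
T/III-1 ? II-2×II-3: X^TY|X^tY
⇒ T over [I-1,I-2,II-1,II-2,II-3,II-4,III-1]: 4 consistent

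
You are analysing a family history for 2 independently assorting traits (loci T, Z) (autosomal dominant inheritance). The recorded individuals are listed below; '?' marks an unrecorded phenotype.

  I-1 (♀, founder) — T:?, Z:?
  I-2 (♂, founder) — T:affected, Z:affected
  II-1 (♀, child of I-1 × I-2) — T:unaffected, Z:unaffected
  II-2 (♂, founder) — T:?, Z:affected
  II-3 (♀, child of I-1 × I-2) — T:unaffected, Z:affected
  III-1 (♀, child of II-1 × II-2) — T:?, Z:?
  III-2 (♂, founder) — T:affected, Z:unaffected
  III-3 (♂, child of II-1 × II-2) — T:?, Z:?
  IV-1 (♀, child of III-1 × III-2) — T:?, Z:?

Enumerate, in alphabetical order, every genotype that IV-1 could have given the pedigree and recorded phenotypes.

IV-1 ∈ {TT Zz, TT zz, Tt Zz, Tt zz, tt Zz, tt zz}

T/I-1 ? ·: tt|Tt
T/I-2 aff ·: Tt
T/II-1 un I-1×I-2: tt
T/II-2 ? ·: tt|Tt|TT
T/II-3 un I-1×I-2: tt
T/III-1 ? II-1×II-2: tt|Tt
T/III-2 aff ·: Tt|TT
T/III-3 ? II-1×II-2: tt|Tt
T/IV-1 ? III-1×III-2: tt|Tt|TT
⇒ T over [I-1,I-2,II-1,II-2,II-3,III-1,III-2,III-3,IV-1]: 48 consistent
Z/I-1 ? ·: zz|Zz
Z/I-2 aff ·: Zz
Z/II-1 un I-1×I-2: zz
Z/II-2 aff ·: Zz|ZZ
Z/II-3 aff I-1×I-2: Zz|ZZ
Z/III-1 ? II-1×II-2: zz|Zz
Z/III-2 un ·: zz
Z/III-3 ? II-1×II-2: zz|Zz
Z/IV-1 ? III-1×III-2: zz|Zz
⇒ Z over [I-1,I-2,II-1,II-2,II-3,III-1,III-2,III-3,IV-1]: 24 consistent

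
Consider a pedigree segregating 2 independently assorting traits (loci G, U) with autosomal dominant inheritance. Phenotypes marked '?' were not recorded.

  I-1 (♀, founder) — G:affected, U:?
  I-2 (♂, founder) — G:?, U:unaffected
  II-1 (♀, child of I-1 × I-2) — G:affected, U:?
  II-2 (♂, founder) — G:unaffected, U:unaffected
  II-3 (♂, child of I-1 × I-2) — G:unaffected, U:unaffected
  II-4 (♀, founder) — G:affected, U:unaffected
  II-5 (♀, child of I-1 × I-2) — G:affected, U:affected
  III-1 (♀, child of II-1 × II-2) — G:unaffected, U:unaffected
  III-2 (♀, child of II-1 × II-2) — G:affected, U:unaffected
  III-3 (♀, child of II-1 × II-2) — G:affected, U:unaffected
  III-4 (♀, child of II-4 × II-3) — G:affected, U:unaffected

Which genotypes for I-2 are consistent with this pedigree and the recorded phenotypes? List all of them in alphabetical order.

G/I-1 aff ·: Gg
G/I-2 ? ·: gg|Gg
G/II-1 aff I-1×I-2: Gg
G/II-2 un ·: gg
G/II-3 un I-1×I-2: gg
G/II-4 aff ·: Gg|GG
G/II-5 aff I-1×I-2: Gg|GG
G/III-1 un II-1×II-2: gg
G/III-2 aff II-1×II-2: Gg
G/III-3 aff II-1×II-2: Gg
G/III-4 aff II-4×II-3: Gg
⇒ G over [I-1,I-2,II-1,II-2,II-3,II-4,II-5,III-1,III-2,III-3,III-4]: 6 consistent
U/I-1 ? ·: Uu
U/I-2 un ·: uu
U/II-1 ? I-1×I-2: uu|Uu
U/II-2 un ·: uu
U/II-3 un I-1×I-2: uu
U/II-4 un ·: uu
U/II-5 aff I-1×I-2: Uu
U/III-1 un II-1×II-2: uu
U/III-2 un II-1×II-2: uu
U/III-3 un II-1×II-2: uu
U/III-4 un II-4×II-3: uu
⇒ U over [I-1,I-2,II-1,II-2,II-3,II-4,II-5,III-1,III-2,III-3,III-4]: 2 consistent

I-2 ∈ {Gg uu, gg uu}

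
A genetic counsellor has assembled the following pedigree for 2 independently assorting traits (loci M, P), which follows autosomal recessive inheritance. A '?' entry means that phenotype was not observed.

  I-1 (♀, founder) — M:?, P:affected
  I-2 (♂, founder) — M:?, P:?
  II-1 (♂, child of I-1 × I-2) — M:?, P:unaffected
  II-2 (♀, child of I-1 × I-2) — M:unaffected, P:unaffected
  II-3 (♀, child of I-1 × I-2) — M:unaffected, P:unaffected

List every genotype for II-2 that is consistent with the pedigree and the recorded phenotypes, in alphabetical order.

M/I-1 ? ·: MM|Mm|mm
M/I-2 ? ·: MM|Mm|mm
M/II-1 ? I-1×I-2: MM|Mm|mm
M/II-2 un I-1×I-2: MM|Mm
M/II-3 un I-1×I-2: MM|Mm
⇒ M over [I-1,I-2,II-1,II-2,II-3]: 35 consistent
P/I-1 aff ·: pp
P/I-2 ? ·: PP|Pp
P/II-1 un I-1×I-2: Pp
P/II-2 un I-1×I-2: Pp
P/II-3 un I-1×I-2: Pp
⇒ P over [I-1,I-2,II-1,II-2,II-3]: 2 consistent

II-2 ∈ {MM Pp, Mm Pp}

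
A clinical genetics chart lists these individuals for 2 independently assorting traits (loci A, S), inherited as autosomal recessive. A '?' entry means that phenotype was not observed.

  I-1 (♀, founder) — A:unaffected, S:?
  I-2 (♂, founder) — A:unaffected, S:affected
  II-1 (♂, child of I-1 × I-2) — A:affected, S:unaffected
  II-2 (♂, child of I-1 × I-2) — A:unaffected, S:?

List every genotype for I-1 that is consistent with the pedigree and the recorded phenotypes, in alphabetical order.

I-1 ∈ {Aa SS, Aa Ss}

A/I-1 un ·: Aa
A/I-2 un ·: Aa
A/II-1 aff I-1×I-2: aa
A/II-2 un I-1×I-2: AA|Aa
⇒ A over [I-1,I-2,II-1,II-2]: 2 consistent
S/I-1 ? ·: SS|Ss
S/I-2 aff ·: ss
S/II-1 un I-1×I-2: Ss
S/II-2 ? I-1×I-2: Ss|ss
⇒ S over [I-1,I-2,II-1,II-2]: 3 consistent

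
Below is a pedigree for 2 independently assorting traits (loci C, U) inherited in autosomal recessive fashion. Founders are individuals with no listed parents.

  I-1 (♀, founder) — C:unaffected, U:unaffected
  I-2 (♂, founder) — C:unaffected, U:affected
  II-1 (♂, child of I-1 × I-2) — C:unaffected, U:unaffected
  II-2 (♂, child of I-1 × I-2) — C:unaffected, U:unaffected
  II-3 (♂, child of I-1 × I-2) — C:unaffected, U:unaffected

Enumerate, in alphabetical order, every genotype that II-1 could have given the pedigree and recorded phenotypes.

C/I-1 un ·: CC|Cc
C/I-2 un ·: CC|Cc
C/II-1 un I-1×I-2: CC|Cc
C/II-2 un I-1×I-2: CC|Cc
C/II-3 un I-1×I-2: CC|Cc
⇒ C over [I-1,I-2,II-1,II-2,II-3]: 25 consistent
U/I-1 un ·: UU|Uu
U/I-2 aff ·: uu
U/II-1 un I-1×I-2: Uu
U/II-2 un I-1×I-2: Uu
U/II-3 un I-1×I-2: Uu
⇒ U over [I-1,I-2,II-1,II-2,II-3]: 2 consistent

II-1 ∈ {CC Uu, Cc Uu}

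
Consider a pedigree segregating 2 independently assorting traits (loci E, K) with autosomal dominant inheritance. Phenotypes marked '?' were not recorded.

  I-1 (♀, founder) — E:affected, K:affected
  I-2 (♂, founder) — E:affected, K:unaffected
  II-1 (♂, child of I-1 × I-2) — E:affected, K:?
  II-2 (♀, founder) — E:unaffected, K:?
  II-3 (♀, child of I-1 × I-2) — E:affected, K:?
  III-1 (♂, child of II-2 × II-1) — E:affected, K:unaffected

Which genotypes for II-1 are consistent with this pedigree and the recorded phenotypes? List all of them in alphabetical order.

E/I-1 aff ·: Ee|EE
E/I-2 aff ·: Ee|EE
E/II-1 aff I-1×I-2: Ee|EE
E/II-2 un ·: ee
E/II-3 aff I-1×I-2: Ee|EE
E/III-1 aff II-2×II-1: Ee
⇒ E over [I-1,I-2,II-1,II-2,II-3,III-1]: 13 consistent
K/I-1 aff ·: Kk|KK
K/I-2 un ·: kk
K/II-1 ? I-1×I-2: kk|Kk
K/II-2 ? ·: kk|Kk
K/II-3 ? I-1×I-2: kk|Kk
K/III-1 un II-2×II-1: kk
⇒ K over [I-1,I-2,II-1,II-2,II-3,III-1]: 10 consistent

II-1 ∈ {EE Kk, EE kk, Ee Kk, Ee kk}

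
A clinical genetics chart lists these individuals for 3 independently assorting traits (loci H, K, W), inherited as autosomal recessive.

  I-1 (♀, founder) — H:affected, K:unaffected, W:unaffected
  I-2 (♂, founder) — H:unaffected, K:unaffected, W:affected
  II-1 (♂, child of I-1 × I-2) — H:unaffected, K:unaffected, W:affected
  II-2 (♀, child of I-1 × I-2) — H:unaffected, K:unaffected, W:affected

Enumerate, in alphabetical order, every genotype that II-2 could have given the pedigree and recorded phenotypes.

II-2 ∈ {Hh KK ww, Hh Kk ww}

H/I-1 aff ·: hh
H/I-2 un ·: HH|Hh
H/II-1 un I-1×I-2: Hh
H/II-2 un I-1×I-2: Hh
⇒ H over [I-1,I-2,II-1,II-2]: 2 consistent
K/I-1 un ·: KK|Kk
K/I-2 un ·: KK|Kk
K/II-1 un I-1×I-2: KK|Kk
K/II-2 un I-1×I-2: KK|Kk
⇒ K over [I-1,I-2,II-1,II-2]: 13 consistent
W/I-1 un ·: Ww
W/I-2 aff ·: ww
W/II-1 aff I-1×I-2: ww
W/II-2 aff I-1×I-2: ww
⇒ W over [I-1,I-2,II-1,II-2]: 1 consistent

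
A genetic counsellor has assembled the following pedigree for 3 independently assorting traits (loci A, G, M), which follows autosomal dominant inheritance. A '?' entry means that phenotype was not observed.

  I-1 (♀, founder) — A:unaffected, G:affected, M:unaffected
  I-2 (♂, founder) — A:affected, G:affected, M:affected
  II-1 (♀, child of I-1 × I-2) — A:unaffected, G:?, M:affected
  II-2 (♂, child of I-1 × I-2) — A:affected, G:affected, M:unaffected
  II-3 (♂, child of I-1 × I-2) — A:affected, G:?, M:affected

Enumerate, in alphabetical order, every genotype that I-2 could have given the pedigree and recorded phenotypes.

I-2 ∈ {Aa GG Mm, Aa Gg Mm}

A/I-1 un ·: aa
A/I-2 aff ·: Aa
A/II-1 un I-1×I-2: aa
A/II-2 aff I-1×I-2: Aa
A/II-3 aff I-1×I-2: Aa
⇒ A over [I-1,I-2,II-1,II-2,II-3]: 1 consistent
G/I-1 aff ·: Gg|GG
G/I-2 aff ·: Gg|GG
G/II-1 ? I-1×I-2: gg|Gg|GG
G/II-2 aff I-1×I-2: Gg|GG
G/II-3 ? I-1×I-2: gg|Gg|GG
⇒ G over [I-1,I-2,II-1,II-2,II-3]: 35 consistent
M/I-1 un ·: mm
M/I-2 aff ·: Mm
M/II-1 aff I-1×I-2: Mm
M/II-2 un I-1×I-2: mm
M/II-3 aff I-1×I-2: Mm
⇒ M over [I-1,I-2,II-1,II-2,II-3]: 1 consistent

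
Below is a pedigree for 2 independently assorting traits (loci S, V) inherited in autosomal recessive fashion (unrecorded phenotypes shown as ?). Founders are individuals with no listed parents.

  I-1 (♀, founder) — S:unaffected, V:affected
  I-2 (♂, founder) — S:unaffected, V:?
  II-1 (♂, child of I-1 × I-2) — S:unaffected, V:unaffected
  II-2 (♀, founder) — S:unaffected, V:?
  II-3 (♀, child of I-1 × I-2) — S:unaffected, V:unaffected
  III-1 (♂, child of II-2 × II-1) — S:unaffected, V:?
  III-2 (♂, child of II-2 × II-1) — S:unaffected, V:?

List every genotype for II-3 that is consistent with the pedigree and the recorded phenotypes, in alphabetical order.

S/I-1 un ·: SS|Ss
S/I-2 un ·: SS|Ss
S/II-1 un I-1×I-2: SS|Ss
S/II-2 un ·: SS|Ss
S/II-3 un I-1×I-2: SS|Ss
S/III-1 un II-2×II-1: SS|Ss
S/III-2 un II-2×II-1: SS|Ss
⇒ S over [I-1,I-2,II-1,II-2,II-3,III-1,III-2]: 83 consistent
V/I-1 aff ·: vv
V/I-2 ? ·: VV|Vv
V/II-1 un I-1×I-2: Vv
V/II-2 ? ·: VV|Vv|vv
V/II-3 un I-1×I-2: Vv
V/III-1 ? II-2×II-1: VV|Vv|vv
V/III-2 ? II-2×II-1: VV|Vv|vv
⇒ V over [I-1,I-2,II-1,II-2,II-3,III-1,III-2]: 34 consistent

II-3 ∈ {SS Vv, Ss Vv}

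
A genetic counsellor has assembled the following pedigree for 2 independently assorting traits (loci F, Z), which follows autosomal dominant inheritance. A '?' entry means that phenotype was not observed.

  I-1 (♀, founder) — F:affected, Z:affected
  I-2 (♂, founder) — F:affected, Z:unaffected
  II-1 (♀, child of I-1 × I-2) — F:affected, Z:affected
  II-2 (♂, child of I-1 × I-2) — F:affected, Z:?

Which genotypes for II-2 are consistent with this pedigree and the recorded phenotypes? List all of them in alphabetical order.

F/I-1 aff ·: Ff|FF
F/I-2 aff ·: Ff|FF
F/II-1 aff I-1×I-2: Ff|FF
F/II-2 aff I-1×I-2: Ff|FF
⇒ F over [I-1,I-2,II-1,II-2]: 13 consistent
Z/I-1 aff ·: Zz|ZZ
Z/I-2 un ·: zz
Z/II-1 aff I-1×I-2: Zz
Z/II-2 ? I-1×I-2: zz|Zz
⇒ Z over [I-1,I-2,II-1,II-2]: 3 consistent

II-2 ∈ {FF Zz, FF zz, Ff Zz, Ff zz}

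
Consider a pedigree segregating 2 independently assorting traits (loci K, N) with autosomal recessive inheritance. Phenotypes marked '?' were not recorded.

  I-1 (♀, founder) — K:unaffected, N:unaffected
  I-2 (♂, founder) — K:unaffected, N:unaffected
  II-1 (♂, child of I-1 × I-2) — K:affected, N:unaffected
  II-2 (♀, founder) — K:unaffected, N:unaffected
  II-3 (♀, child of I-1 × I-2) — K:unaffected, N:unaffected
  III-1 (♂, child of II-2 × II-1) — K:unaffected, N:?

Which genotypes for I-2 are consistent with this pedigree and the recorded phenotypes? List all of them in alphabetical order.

I-2 ∈ {Kk NN, Kk Nn}

K/I-1 un ·: Kk
K/I-2 un ·: Kk
K/II-1 aff I-1×I-2: kk
K/II-2 un ·: KK|Kk
K/II-3 un I-1×I-2: KK|Kk
K/III-1 un II-2×II-1: Kk
⇒ K over [I-1,I-2,II-1,II-2,II-3,III-1]: 4 consistent
N/I-1 un ·: NN|Nn
N/I-2 un ·: NN|Nn
N/II-1 un I-1×I-2: NN|Nn
N/II-2 un ·: NN|Nn
N/II-3 un I-1×I-2: NN|Nn
N/III-1 ? II-2×II-1: NN|Nn|nn
⇒ N over [I-1,I-2,II-1,II-2,II-3,III-1]: 51 consistent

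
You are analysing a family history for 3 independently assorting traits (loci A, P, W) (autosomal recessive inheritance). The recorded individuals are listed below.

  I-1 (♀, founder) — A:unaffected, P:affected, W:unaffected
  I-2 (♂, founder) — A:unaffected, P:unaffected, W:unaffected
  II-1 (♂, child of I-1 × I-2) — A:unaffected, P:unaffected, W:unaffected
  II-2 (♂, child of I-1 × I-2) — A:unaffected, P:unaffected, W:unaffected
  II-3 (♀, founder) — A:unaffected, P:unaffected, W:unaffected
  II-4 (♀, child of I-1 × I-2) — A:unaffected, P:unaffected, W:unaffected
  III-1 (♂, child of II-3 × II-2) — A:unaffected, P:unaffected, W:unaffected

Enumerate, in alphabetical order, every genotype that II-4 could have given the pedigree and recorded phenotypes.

A/I-1 un ·: AA|Aa
A/I-2 un ·: AA|Aa
A/II-1 un I-1×I-2: AA|Aa
A/II-2 un I-1×I-2: AA|Aa
A/II-3 un ·: AA|Aa
A/II-4 un I-1×I-2: AA|Aa
A/III-1 un II-3×II-2: AA|Aa
⇒ A over [I-1,I-2,II-1,II-2,II-3,II-4,III-1]: 87 consistent
P/I-1 aff ·: pp
P/I-2 un ·: PP|Pp
P/II-1 un I-1×I-2: Pp
P/II-2 un I-1×I-2: Pp
P/II-3 un ·: PP|Pp
P/II-4 un I-1×I-2: Pp
P/III-1 un II-3×II-2: PP|Pp
⇒ P over [I-1,I-2,II-1,II-2,II-3,II-4,III-1]: 8 consistent
W/I-1 un ·: WW|Ww
W/I-2 un ·: WW|Ww
W/II-1 un I-1×I-2: WW|Ww
W/II-2 un I-1×I-2: WW|Ww
W/II-3 un ·: WW|Ww
W/II-4 un I-1×I-2: WW|Ww
W/III-1 un II-3×II-2: WW|Ww
⇒ W over [I-1,I-2,II-1,II-2,II-3,II-4,III-1]: 87 consistent

II-4 ∈ {AA Pp WW, AA Pp Ww, Aa Pp WW, Aa Pp Ww}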